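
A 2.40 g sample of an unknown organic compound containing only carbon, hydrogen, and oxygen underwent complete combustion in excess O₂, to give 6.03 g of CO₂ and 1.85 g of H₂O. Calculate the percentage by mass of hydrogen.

mol C = 6.03 g CO₂ ÷ 44.009 g/mol = 0.1370 mol
mol H = 2 × 1.85 g H₂O ÷ 18.015 g/mol = 0.2054 mol
mass O = 2.40 − (1.646 + 0.2070) = 0.5473 g → mol O = 0.5473 ÷ 15.999 = 0.03421 mol
mass % H = 0.2070 g ÷ 2.40 g × 100%

8.6%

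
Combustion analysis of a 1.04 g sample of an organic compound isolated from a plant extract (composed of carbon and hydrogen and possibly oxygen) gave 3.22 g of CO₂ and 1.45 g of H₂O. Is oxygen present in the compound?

mol C = 3.22 g CO₂ ÷ 44.009 g/mol = 0.07317 mol
mol H = 2 × 1.45 g H₂O ÷ 18.015 g/mol = 0.1610 mol
C and H together account for 1.041 g — essentially the entire 1.04 g sample — so the compound contains no oxygen.

no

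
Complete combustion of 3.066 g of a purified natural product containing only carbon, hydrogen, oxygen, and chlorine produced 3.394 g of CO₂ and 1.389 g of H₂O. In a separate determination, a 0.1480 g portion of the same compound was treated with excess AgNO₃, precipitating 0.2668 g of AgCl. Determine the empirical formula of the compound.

C2H4ClO

mol C = 3.394 g CO₂ ÷ 44.009 g/mol = 0.077121 mol
mol H = 2 × 1.389 g H₂O ÷ 18.015 g/mol = 0.15420 mol
From the AgCl data: mol Cl per gram of compound = (0.2668 ÷ 143.318) ÷ 0.1480 = 0.012578 mol/g, so in the 3.066 g combustion sample mol Cl = 0.038565 mol
mass O = 3.066 − (0.92630 + 0.15544 + 1.3671) = 0.61713 g → mol O = 0.61713 ÷ 15.999 = 0.038573 mol
Divide by the smallest (0.038565 mol): C 2.000, H 3.999, Cl 1.000, O 1.000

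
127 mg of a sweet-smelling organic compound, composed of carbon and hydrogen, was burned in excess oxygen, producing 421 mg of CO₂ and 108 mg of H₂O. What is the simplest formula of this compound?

C4H5

mol C = 0.421 g CO₂ ÷ 44.009 g/mol = 0.009566 mol
mol H = 2 × 0.108 g H₂O ÷ 18.015 g/mol = 0.01199 mol
Divide by the smallest (0.009566 mol): C 1.000, H 1.253
Multiplying each by 4 gives whole numbers: C 4.00, H 5.01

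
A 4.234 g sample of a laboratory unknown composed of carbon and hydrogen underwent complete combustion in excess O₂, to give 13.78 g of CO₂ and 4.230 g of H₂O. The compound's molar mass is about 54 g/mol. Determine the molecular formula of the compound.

C4H6

mol C = 13.78 g CO₂ ÷ 44.009 g/mol = 0.31312 mol
mol H = 2 × 4.230 g H₂O ÷ 18.015 g/mol = 0.46961 mol
Divide by the smallest (0.31312 mol): C 1.000, H 1.500
Multiplying each by 2 gives whole numbers: C 2.00, H 3.00
Empirical formula: C2H3
Empirical-formula mass = 27.05 g/mol; 54 ÷ 27.05 ≈ 2, so the molecular formula is C4H6.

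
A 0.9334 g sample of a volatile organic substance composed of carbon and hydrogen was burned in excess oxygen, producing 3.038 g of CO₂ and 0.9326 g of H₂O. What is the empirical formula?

mol C = 3.038 g CO₂ ÷ 44.009 g/mol = 0.069031 mol
mol H = 2 × 0.9326 g H₂O ÷ 18.015 g/mol = 0.10354 mol
Divide by the smallest (0.069031 mol): C 1.000, H 1.500
Multiplying each by 2 gives whole numbers: C 2.00, H 3.00

C2H3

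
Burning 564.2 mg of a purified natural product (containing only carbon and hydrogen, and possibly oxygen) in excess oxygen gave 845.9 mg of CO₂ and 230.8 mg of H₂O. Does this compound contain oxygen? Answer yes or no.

yes

mol C = 0.8459 g CO₂ ÷ 44.009 g/mol = 0.019221 mol
mol H = 2 × 0.2308 g H₂O ÷ 18.015 g/mol = 0.025623 mol
C and H account for only 0.25669 g of the 0.5642 g sample; the remaining 0.30751 g must be oxygen.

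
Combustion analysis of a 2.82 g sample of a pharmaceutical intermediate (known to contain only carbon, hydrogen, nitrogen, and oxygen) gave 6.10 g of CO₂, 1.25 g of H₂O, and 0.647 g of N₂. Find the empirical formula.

C6H6N2O

mol C = 6.10 g CO₂ ÷ 44.009 g/mol = 0.1386 mol
mol H = 2 × 1.25 g H₂O ÷ 18.015 g/mol = 0.1388 mol
mol N = 2 × 0.647 g N₂ ÷ 28.014 g/mol = 0.04619 mol
mass O = 2.82 − (1.665 + 0.1399 + 0.6470) = 0.3683 g → mol O = 0.3683 ÷ 15.999 = 0.02302 mol
Divide by the smallest (0.02302 mol): C 6.021, H 6.028, N 2.007, O 1.000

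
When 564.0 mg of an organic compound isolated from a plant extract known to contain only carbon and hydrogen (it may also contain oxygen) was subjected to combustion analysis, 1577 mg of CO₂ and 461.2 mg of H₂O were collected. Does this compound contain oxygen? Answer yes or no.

yes

mol C = 1.577 g CO₂ ÷ 44.009 g/mol = 0.035834 mol
mol H = 2 × 0.4612 g H₂O ÷ 18.015 g/mol = 0.051202 mol
C and H account for only 0.48201 g of the 0.5640 g sample; the remaining 0.081991 g must be oxygen.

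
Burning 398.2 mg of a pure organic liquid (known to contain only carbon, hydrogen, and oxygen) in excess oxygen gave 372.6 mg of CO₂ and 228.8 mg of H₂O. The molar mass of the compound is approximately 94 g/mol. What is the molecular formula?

C2H6O4

mol C = 0.3726 g CO₂ ÷ 44.009 g/mol = 0.0084665 mol
mol H = 2 × 0.2288 g H₂O ÷ 18.015 g/mol = 0.025401 mol
mass O = 0.3982 − (0.10169 + 0.025604) = 0.27091 g → mol O = 0.27091 ÷ 15.999 = 0.016933 mol
Divide by the smallest (0.0084665 mol): C 1.000, H 3.000, O 2.000
Empirical formula: CH3O2
Empirical-formula mass = 47.03 g/mol; 94 ÷ 47.03 ≈ 2, so the molecular formula is C2H6O4.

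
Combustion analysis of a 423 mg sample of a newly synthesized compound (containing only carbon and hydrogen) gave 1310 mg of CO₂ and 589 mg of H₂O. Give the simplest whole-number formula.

C5H11

mol C = 1.31 g CO₂ ÷ 44.009 g/mol = 0.02977 mol
mol H = 2 × 0.589 g H₂O ÷ 18.015 g/mol = 0.06539 mol
Divide by the smallest (0.02977 mol): C 1.000, H 2.197
Multiplying each by 5 gives whole numbers: C 5.00, H 10.98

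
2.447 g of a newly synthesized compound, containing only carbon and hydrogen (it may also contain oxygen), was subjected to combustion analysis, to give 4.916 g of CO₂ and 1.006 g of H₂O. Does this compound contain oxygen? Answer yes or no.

yes

mol C = 4.916 g CO₂ ÷ 44.009 g/mol = 0.11170 mol
mol H = 2 × 1.006 g H₂O ÷ 18.015 g/mol = 0.11168 mol
C and H account for only 1.4543 g of the 2.447 g sample; the remaining 0.99274 g must be oxygen.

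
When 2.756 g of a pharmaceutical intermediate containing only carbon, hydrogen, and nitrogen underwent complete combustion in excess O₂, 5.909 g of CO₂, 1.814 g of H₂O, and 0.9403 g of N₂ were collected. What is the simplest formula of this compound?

mol C = 5.909 g CO₂ ÷ 44.009 g/mol = 0.13427 mol
mol H = 2 × 1.814 g H₂O ÷ 18.015 g/mol = 0.20139 mol
mol N = 2 × 0.9403 g N₂ ÷ 28.014 g/mol = 0.067131 mol
Divide by the smallest (0.067131 mol): C 2.000, H 3.000, N 1.000

C2H3N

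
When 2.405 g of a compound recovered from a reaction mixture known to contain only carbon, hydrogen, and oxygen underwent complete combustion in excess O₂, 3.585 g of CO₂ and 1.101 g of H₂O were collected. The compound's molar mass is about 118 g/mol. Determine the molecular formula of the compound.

mol C = 3.585 g CO₂ ÷ 44.009 g/mol = 0.081461 mol
mol H = 2 × 1.101 g H₂O ÷ 18.015 g/mol = 0.12223 mol
mass O = 2.405 − (0.97842 + 0.12321) = 1.3034 g → mol O = 1.3034 ÷ 15.999 = 0.081466 mol
Divide by the smallest (0.081461 mol): C 1.000, H 1.500, O 1.000
Multiplying each by 2 gives whole numbers: C 2.00, H 3.00, O 2.00
Empirical formula: C2H3O2
Empirical-formula mass = 59.04 g/mol; 118 ÷ 59.04 ≈ 2, so the molecular formula is C4H6O4.

C4H6O4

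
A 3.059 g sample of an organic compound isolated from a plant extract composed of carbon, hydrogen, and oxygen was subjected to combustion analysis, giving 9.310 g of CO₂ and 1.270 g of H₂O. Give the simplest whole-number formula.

C9H6O

mol C = 9.310 g CO₂ ÷ 44.009 g/mol = 0.21155 mol
mol H = 2 × 1.270 g H₂O ÷ 18.015 g/mol = 0.14099 mol
mass O = 3.059 − (2.5409 + 0.14212) = 0.37598 g → mol O = 0.37598 ÷ 15.999 = 0.023500 mol
Divide by the smallest (0.023500 mol): C 9.002, H 6.000, O 1.000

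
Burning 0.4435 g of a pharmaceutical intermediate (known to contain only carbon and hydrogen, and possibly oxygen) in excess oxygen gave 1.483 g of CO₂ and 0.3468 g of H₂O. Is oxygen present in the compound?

mol C = 1.483 g CO₂ ÷ 44.009 g/mol = 0.033698 mol
mol H = 2 × 0.3468 g H₂O ÷ 18.015 g/mol = 0.038501 mol
C and H together account for 0.44355 g — essentially the entire 0.4435 g sample — so the compound contains no oxygen.

no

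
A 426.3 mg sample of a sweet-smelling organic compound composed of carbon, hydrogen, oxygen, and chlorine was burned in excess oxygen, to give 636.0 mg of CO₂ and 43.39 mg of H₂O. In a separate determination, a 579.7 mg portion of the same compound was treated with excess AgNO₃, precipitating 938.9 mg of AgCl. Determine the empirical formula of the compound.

C3HClO

mol C = 0.6360 g CO₂ ÷ 44.009 g/mol = 0.014452 mol
mol H = 2 × 0.04339 g H₂O ÷ 18.015 g/mol = 0.0048171 mol
From the AgCl data: mol Cl per gram of compound = (0.9389 ÷ 143.318) ÷ 0.5797 = 0.011301 mol/g, so in the 0.4263 g combustion sample mol Cl = 0.0048176 mol
mass O = 0.4263 − (0.17358 + 0.0048556 + 0.17078) = 0.077082 g → mol O = 0.077082 ÷ 15.999 = 0.0048180 mol
Divide by the smallest (0.0048171 mol): C 3.000, H 1.000, Cl 1.000, O 1.000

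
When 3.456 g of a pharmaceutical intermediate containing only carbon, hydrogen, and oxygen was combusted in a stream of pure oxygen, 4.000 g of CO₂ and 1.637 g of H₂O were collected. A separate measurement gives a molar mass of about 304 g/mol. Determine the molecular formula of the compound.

mol C = 4.000 g CO₂ ÷ 44.009 g/mol = 0.090890 mol
mol H = 2 × 1.637 g H₂O ÷ 18.015 g/mol = 0.18174 mol
mass O = 3.456 − (1.0917 + 0.18319) = 2.1811 g → mol O = 2.1811 ÷ 15.999 = 0.13633 mol
Divide by the smallest (0.090890 mol): C 1.000, H 2.000, O 1.500
Multiplying each by 2 gives whole numbers: C 2.00, H 4.00, O 3.00
Empirical formula: C2H4O3
Empirical-formula mass = 76.05 g/mol; 304 ÷ 76.05 ≈ 4, so the molecular formula is C8H16O12.

C8H16O12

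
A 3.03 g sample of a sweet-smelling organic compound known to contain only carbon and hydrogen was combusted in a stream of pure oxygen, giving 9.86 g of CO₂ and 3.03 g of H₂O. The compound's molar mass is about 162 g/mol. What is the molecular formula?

C12H18

mol C = 9.86 g CO₂ ÷ 44.009 g/mol = 0.2240 mol
mol H = 2 × 3.03 g H₂O ÷ 18.015 g/mol = 0.3364 mol
Divide by the smallest (0.2240 mol): C 1.000, H 1.501
Multiplying each by 2 gives whole numbers: C 2.00, H 3.00
Empirical formula: C2H3
Empirical-formula mass = 27.05 g/mol; 162 ÷ 27.05 ≈ 6, so the molecular formula is C12H18.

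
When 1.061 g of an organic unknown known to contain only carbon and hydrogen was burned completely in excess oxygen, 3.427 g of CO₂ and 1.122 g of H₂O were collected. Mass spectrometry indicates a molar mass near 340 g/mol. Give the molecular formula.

C25H40

mol C = 3.427 g CO₂ ÷ 44.009 g/mol = 0.077870 mol
mol H = 2 × 1.122 g H₂O ÷ 18.015 g/mol = 0.12456 mol
Divide by the smallest (0.077870 mol): C 1.000, H 1.600
Multiplying each by 5 gives whole numbers: C 5.00, H 8.00
Empirical formula: C5H8
Empirical-formula mass = 68.12 g/mol; 340 ÷ 68.12 ≈ 5, so the molecular formula is C25H40.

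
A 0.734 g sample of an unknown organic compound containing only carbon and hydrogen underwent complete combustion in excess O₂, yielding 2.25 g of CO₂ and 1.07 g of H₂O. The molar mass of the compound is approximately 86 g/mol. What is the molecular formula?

mol C = 2.25 g CO₂ ÷ 44.009 g/mol = 0.05113 mol
mol H = 2 × 1.07 g H₂O ÷ 18.015 g/mol = 0.1188 mol
Divide by the smallest (0.05113 mol): C 1.000, H 2.323
Multiplying each by 3 gives whole numbers: C 3.00, H 6.97
Empirical formula: C3H7
Empirical-formula mass = 43.09 g/mol; 86 ÷ 43.09 ≈ 2, so the molecular formula is C6H14.

C6H14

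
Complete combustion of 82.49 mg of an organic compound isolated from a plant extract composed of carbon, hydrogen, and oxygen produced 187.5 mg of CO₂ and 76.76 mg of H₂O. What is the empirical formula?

mol C = 0.1875 g CO₂ ÷ 44.009 g/mol = 0.0042605 mol
mol H = 2 × 0.07676 g H₂O ÷ 18.015 g/mol = 0.0085218 mol
mass O = 0.08249 − (0.051173 + 0.0085900) = 0.022727 g → mol O = 0.022727 ÷ 15.999 = 0.0014205 mol
Divide by the smallest (0.0014205 mol): C 2.999, H 5.999, O 1.000

C3H6O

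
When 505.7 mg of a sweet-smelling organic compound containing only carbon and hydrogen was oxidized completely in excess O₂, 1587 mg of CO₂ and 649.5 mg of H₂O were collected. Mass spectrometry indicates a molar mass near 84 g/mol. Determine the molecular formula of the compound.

mol C = 1.587 g CO₂ ÷ 44.009 g/mol = 0.036061 mol
mol H = 2 × 0.6495 g H₂O ÷ 18.015 g/mol = 0.072107 mol
Divide by the smallest (0.036061 mol): C 1.000, H 2.000
Empirical formula: CH2
Empirical-formula mass = 14.03 g/mol; 84 ÷ 14.03 ≈ 6, so the molecular formula is C6H12.

C6H12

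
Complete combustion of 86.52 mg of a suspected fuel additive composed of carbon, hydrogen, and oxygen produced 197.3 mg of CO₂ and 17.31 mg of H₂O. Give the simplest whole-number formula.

mol C = 0.1973 g CO₂ ÷ 44.009 g/mol = 0.0044832 mol
mol H = 2 × 0.01731 g H₂O ÷ 18.015 g/mol = 0.0019217 mol
mass O = 0.08652 − (0.053847 + 0.0019371) = 0.030735 g → mol O = 0.030735 ÷ 15.999 = 0.0019211 mol
Divide by the smallest (0.0019211 mol): C 2.334, H 1.000, O 1.000
Multiplying each by 3 gives whole numbers: C 7.00, H 3.00, O 3.00

C7H3O3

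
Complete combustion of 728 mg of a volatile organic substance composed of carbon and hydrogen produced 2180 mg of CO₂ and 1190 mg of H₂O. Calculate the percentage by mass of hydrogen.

mol C = 2.18 g CO₂ ÷ 44.009 g/mol = 0.04954 mol
mol H = 2 × 1.19 g H₂O ÷ 18.015 g/mol = 0.1321 mol
mass % H = 0.1332 g ÷ 0.728 g × 100%

18.3%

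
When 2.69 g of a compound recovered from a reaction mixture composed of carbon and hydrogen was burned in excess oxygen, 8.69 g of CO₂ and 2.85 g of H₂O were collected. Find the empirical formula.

C5H8

mol C = 8.69 g CO₂ ÷ 44.009 g/mol = 0.1975 mol
mol H = 2 × 2.85 g H₂O ÷ 18.015 g/mol = 0.3164 mol
Divide by the smallest (0.1975 mol): C 1.000, H 1.602
Multiplying each by 5 gives whole numbers: C 5.00, H 8.01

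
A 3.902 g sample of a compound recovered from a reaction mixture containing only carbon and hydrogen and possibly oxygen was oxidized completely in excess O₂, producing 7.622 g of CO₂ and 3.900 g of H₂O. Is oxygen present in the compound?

yes

mol C = 7.622 g CO₂ ÷ 44.009 g/mol = 0.17319 mol
mol H = 2 × 3.900 g H₂O ÷ 18.015 g/mol = 0.43297 mol
C and H account for only 2.5166 g of the 3.902 g sample; the remaining 1.3854 g must be oxygen.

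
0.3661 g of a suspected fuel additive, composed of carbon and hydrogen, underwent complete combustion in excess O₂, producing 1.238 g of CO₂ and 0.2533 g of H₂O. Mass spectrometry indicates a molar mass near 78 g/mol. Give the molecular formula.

C6H6

mol C = 1.238 g CO₂ ÷ 44.009 g/mol = 0.028131 mol
mol H = 2 × 0.2533 g H₂O ÷ 18.015 g/mol = 0.028121 mol
Divide by the smallest (0.028121 mol): C 1.000, H 1.000
Empirical formula: CH
Empirical-formula mass = 13.02 g/mol; 78 ÷ 13.02 ≈ 6, so the molecular formula is C6H6.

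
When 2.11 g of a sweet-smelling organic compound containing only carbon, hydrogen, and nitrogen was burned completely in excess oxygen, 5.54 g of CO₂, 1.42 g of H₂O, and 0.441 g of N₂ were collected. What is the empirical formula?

C4H5N

mol C = 5.54 g CO₂ ÷ 44.009 g/mol = 0.1259 mol
mol H = 2 × 1.42 g H₂O ÷ 18.015 g/mol = 0.1576 mol
mol N = 2 × 0.441 g N₂ ÷ 28.014 g/mol = 0.03148 mol
Divide by the smallest (0.03148 mol): C 3.998, H 5.007, N 1.000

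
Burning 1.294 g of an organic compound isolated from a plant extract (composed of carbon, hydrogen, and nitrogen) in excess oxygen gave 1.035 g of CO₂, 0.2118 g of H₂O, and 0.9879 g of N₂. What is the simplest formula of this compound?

CHN3

mol C = 1.035 g CO₂ ÷ 44.009 g/mol = 0.023518 mol
mol H = 2 × 0.2118 g H₂O ÷ 18.015 g/mol = 0.023514 mol
mol N = 2 × 0.9879 g N₂ ÷ 28.014 g/mol = 0.070529 mol
Divide by the smallest (0.023514 mol): C 1.000, H 1.000, N 2.999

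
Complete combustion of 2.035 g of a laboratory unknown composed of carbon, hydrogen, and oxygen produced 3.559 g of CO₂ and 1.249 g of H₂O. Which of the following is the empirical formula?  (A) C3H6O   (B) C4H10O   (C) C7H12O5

(C) C7H12O5

mol C = 3.559 g CO₂ ÷ 44.009 g/mol = 0.080870 mol
mol H = 2 × 1.249 g H₂O ÷ 18.015 g/mol = 0.13866 mol
mass O = 2.035 − (0.97133 + 0.13977) = 0.92390 g → mol O = 0.92390 ÷ 15.999 = 0.057747 mol
Divide by the smallest (0.057747 mol): C 1.400, H 2.401, O 1.000
Multiplying each by 5 gives whole numbers: C 7.00, H 12.01, O 5.00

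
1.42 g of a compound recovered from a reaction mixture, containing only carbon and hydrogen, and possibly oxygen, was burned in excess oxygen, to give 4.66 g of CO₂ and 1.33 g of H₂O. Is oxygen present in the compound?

no

mol C = 4.66 g CO₂ ÷ 44.009 g/mol = 0.1059 mol
mol H = 2 × 1.33 g H₂O ÷ 18.015 g/mol = 0.1477 mol
C and H together account for 1.421 g — essentially the entire 1.42 g sample — so the compound contains no oxygen.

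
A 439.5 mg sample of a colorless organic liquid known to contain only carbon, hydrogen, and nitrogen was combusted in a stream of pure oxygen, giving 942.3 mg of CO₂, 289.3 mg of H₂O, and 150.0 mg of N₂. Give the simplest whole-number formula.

C2H3N

mol C = 0.9423 g CO₂ ÷ 44.009 g/mol = 0.021412 mol
mol H = 2 × 0.2893 g H₂O ÷ 18.015 g/mol = 0.032118 mol
mol N = 2 × 0.1500 g N₂ ÷ 28.014 g/mol = 0.010709 mol
Divide by the smallest (0.010709 mol): C 1.999, H 2.999, N 1.000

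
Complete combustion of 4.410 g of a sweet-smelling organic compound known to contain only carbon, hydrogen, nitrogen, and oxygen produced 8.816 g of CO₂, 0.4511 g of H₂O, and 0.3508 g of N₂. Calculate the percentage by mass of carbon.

mol C = 8.816 g CO₂ ÷ 44.009 g/mol = 0.20032 mol
mol H = 2 × 0.4511 g H₂O ÷ 18.015 g/mol = 0.050080 mol
mol N = 2 × 0.3508 g N₂ ÷ 28.014 g/mol = 0.025045 mol
mass O = 4.410 − (2.4061 + 0.050481 + 0.35080) = 1.6026 g → mol O = 1.6026 ÷ 15.999 = 0.10017 mol
mass % C = 2.4061 g ÷ 4.410 g × 100%

54.56%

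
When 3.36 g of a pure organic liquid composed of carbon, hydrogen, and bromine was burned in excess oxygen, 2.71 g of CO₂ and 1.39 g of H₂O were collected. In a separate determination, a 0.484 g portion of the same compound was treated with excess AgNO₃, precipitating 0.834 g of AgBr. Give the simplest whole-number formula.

C2H5Br

mol C = 2.71 g CO₂ ÷ 44.009 g/mol = 0.06158 mol
mol H = 2 × 1.39 g H₂O ÷ 18.015 g/mol = 0.1543 mol
From the AgBr data: mol Br per gram of compound = (0.834 ÷ 187.772) ÷ 0.484 = 0.009177 mol/g, so in the 3.36 g combustion sample mol Br = 0.03083 mol
Divide by the smallest (0.03083 mol): C 1.997, H 5.005, Br 1.000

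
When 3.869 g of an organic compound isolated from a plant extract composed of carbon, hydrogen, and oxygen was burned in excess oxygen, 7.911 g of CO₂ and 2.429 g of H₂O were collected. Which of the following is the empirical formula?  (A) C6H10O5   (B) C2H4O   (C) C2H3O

mol C = 7.911 g CO₂ ÷ 44.009 g/mol = 0.17976 mol
mol H = 2 × 2.429 g H₂O ÷ 18.015 g/mol = 0.26966 mol
mass O = 3.869 − (2.1591 + 0.27182) = 1.4381 g → mol O = 1.4381 ÷ 15.999 = 0.089887 mol
Divide by the smallest (0.089887 mol): C 2.000, H 3.000, O 1.000

(C) C2H3O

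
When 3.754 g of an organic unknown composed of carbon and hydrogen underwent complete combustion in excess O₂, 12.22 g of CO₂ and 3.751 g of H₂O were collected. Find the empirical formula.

mol C = 12.22 g CO₂ ÷ 44.009 g/mol = 0.27767 mol
mol H = 2 × 3.751 g H₂O ÷ 18.015 g/mol = 0.41643 mol
Divide by the smallest (0.27767 mol): C 1.000, H 1.500
Multiplying each by 2 gives whole numbers: C 2.00, H 3.00

C2H3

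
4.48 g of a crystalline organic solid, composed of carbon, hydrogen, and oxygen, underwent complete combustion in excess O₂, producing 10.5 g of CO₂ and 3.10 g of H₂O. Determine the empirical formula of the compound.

mol C = 10.5 g CO₂ ÷ 44.009 g/mol = 0.2386 mol
mol H = 2 × 3.10 g H₂O ÷ 18.015 g/mol = 0.3442 mol
mass O = 4.48 − (2.866 + 0.3469) = 1.267 g → mol O = 1.267 ÷ 15.999 = 0.07922 mol
Divide by the smallest (0.07922 mol): C 3.012, H 4.344, O 1.000
Multiplying each by 3 gives whole numbers: C 9.04, H 13.03, O 3.00

C9H13O3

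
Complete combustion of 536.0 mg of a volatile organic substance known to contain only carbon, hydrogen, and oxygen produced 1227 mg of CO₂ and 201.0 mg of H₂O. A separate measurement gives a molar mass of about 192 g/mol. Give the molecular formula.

mol C = 1.227 g CO₂ ÷ 44.009 g/mol = 0.027881 mol
mol H = 2 × 0.2010 g H₂O ÷ 18.015 g/mol = 0.022315 mol
mass O = 0.5360 − (0.33487 + 0.022493) = 0.17863 g → mol O = 0.17863 ÷ 15.999 = 0.011165 mol
Divide by the smallest (0.011165 mol): C 2.497, H 1.999, O 1.000
Multiplying each by 2 gives whole numbers: C 4.99, H 4.00, O 2.00
Empirical formula: C5H4O2
Empirical-formula mass = 96.08 g/mol; 192 ÷ 96.08 ≈ 2, so the molecular formula is C10H8O4.

C10H8O4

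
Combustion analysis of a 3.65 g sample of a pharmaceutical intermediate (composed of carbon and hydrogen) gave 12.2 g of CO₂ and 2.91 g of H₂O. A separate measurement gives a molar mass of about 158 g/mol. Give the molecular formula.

mol C = 12.2 g CO₂ ÷ 44.009 g/mol = 0.2772 mol
mol H = 2 × 2.91 g H₂O ÷ 18.015 g/mol = 0.3231 mol
Divide by the smallest (0.2772 mol): C 1.000, H 1.165
Multiplying each by 6 gives whole numbers: C 6.00, H 6.99
Empirical formula: C6H7
Empirical-formula mass = 79.12 g/mol; 158 ÷ 79.12 ≈ 2, so the molecular formula is C12H14.

C12H14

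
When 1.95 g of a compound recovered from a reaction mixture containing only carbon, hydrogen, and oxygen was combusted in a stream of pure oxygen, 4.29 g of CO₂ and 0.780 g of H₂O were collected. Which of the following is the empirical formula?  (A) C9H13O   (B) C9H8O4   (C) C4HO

(B) C9H8O4

mol C = 4.29 g CO₂ ÷ 44.009 g/mol = 0.09748 mol
mol H = 2 × 0.780 g H₂O ÷ 18.015 g/mol = 0.08659 mol
mass O = 1.95 − (1.171 + 0.08729) = 0.6919 g → mol O = 0.6919 ÷ 15.999 = 0.04325 mol
Divide by the smallest (0.04325 mol): C 2.254, H 2.002, O 1.000
Multiplying each by 4 gives whole numbers: C 9.02, H 8.01, O 4.00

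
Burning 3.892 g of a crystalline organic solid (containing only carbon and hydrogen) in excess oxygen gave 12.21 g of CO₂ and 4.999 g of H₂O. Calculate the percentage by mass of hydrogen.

mol C = 12.21 g CO₂ ÷ 44.009 g/mol = 0.27744 mol
mol H = 2 × 4.999 g H₂O ÷ 18.015 g/mol = 0.55498 mol
mass % H = 0.55942 g ÷ 3.892 g × 100%

14.37%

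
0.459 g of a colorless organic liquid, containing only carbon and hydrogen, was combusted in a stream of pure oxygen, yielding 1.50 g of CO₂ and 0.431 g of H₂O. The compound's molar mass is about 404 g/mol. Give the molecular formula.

C30H42

mol C = 1.50 g CO₂ ÷ 44.009 g/mol = 0.03408 mol
mol H = 2 × 0.431 g H₂O ÷ 18.015 g/mol = 0.04785 mol
Divide by the smallest (0.03408 mol): C 1.000, H 1.404
Multiplying each by 5 gives whole numbers: C 5.00, H 7.02
Empirical formula: C5H7
Empirical-formula mass = 67.11 g/mol; 404 ÷ 67.11 ≈ 6, so the molecular formula is C30H42.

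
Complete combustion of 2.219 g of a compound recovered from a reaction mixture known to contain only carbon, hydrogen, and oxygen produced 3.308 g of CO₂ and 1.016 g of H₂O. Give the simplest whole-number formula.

mol C = 3.308 g CO₂ ÷ 44.009 g/mol = 0.075166 mol
mol H = 2 × 1.016 g H₂O ÷ 18.015 g/mol = 0.11279 mol
mass O = 2.219 − (0.90282 + 0.11370) = 1.2025 g → mol O = 1.2025 ÷ 15.999 = 0.075160 mol
Divide by the smallest (0.075160 mol): C 1.000, H 1.501, O 1.000
Multiplying each by 2 gives whole numbers: C 2.00, H 3.00, O 2.00

C2H3O2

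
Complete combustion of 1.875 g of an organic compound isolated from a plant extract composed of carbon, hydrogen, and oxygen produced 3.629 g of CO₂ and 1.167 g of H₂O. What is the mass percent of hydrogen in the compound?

6.97%

mol C = 3.629 g CO₂ ÷ 44.009 g/mol = 0.082460 mol
mol H = 2 × 1.167 g H₂O ÷ 18.015 g/mol = 0.12956 mol
mass O = 1.875 − (0.99043 + 0.13060) = 0.75397 g → mol O = 0.75397 ÷ 15.999 = 0.047126 mol
mass % H = 0.13060 g ÷ 1.875 g × 100%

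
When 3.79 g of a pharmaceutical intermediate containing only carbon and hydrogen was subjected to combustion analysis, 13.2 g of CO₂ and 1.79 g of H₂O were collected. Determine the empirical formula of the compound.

C3H2

mol C = 13.2 g CO₂ ÷ 44.009 g/mol = 0.2999 mol
mol H = 2 × 1.79 g H₂O ÷ 18.015 g/mol = 0.1987 mol
Divide by the smallest (0.1987 mol): C 1.509, H 1.000
Multiplying each by 2 gives whole numbers: C 3.02, H 2.00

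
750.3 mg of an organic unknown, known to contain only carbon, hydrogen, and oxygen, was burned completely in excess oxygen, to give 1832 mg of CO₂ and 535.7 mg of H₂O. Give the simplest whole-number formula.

C7H10O2

mol C = 1.832 g CO₂ ÷ 44.009 g/mol = 0.041628 mol
mol H = 2 × 0.5357 g H₂O ÷ 18.015 g/mol = 0.059473 mol
mass O = 0.7503 − (0.49999 + 0.059948) = 0.19036 g → mol O = 0.19036 ÷ 15.999 = 0.011898 mol
Divide by the smallest (0.011898 mol): C 3.499, H 4.998, O 1.000
Multiplying each by 2 gives whole numbers: C 7.00, H 10.00, O 2.00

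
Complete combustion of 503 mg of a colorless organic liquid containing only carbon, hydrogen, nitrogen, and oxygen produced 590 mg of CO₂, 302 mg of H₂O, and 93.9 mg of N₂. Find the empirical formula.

mol C = 0.590 g CO₂ ÷ 44.009 g/mol = 0.01341 mol
mol H = 2 × 0.302 g H₂O ÷ 18.015 g/mol = 0.03353 mol
mol N = 2 × 0.0939 g N₂ ÷ 28.014 g/mol = 0.006704 mol
mass O = 0.503 − (0.1610 + 0.03380 + 0.09390) = 0.2143 g → mol O = 0.2143 ÷ 15.999 = 0.01339 mol
Divide by the smallest (0.006704 mol): C 2.000, H 5.001, N 1.000, O 1.998

C2H5NO2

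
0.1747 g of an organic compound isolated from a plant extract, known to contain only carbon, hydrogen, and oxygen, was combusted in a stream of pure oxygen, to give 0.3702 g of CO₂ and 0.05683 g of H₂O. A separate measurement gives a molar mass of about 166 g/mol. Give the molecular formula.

mol C = 0.3702 g CO₂ ÷ 44.009 g/mol = 0.0084119 mol
mol H = 2 × 0.05683 g H₂O ÷ 18.015 g/mol = 0.0063092 mol
mass O = 0.1747 − (0.10104 + 0.0063597) = 0.067305 g → mol O = 0.067305 ÷ 15.999 = 0.0042068 mol
Divide by the smallest (0.0042068 mol): C 2.000, H 1.500, O 1.000
Multiplying each by 2 gives whole numbers: C 4.00, H 3.00, O 2.00
Empirical formula: C4H3O2
Empirical-formula mass = 83.07 g/mol; 166 ÷ 83.07 ≈ 2, so the molecular formula is C8H6O4.

C8H6O4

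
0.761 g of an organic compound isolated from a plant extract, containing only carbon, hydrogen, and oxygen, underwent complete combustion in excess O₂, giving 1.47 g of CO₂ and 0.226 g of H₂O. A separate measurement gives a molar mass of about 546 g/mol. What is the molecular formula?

mol C = 1.47 g CO₂ ÷ 44.009 g/mol = 0.03340 mol
mol H = 2 × 0.226 g H₂O ÷ 18.015 g/mol = 0.02509 mol
mass O = 0.761 − (0.4012 + 0.02529) = 0.3345 g → mol O = 0.3345 ÷ 15.999 = 0.02091 mol
Divide by the smallest (0.02091 mol): C 1.598, H 1.200, O 1.000
Multiplying each by 5 gives whole numbers: C 7.99, H 6.00, O 5.00
Empirical formula: C8H6O5
Empirical-formula mass = 182.13 g/mol; 546 ÷ 182.13 ≈ 3, so the molecular formula is C24H18O15.

C24H18O15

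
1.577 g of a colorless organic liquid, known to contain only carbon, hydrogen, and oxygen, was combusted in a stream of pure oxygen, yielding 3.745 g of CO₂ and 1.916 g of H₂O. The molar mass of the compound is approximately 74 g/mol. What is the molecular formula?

mol C = 3.745 g CO₂ ÷ 44.009 g/mol = 0.085096 mol
mol H = 2 × 1.916 g H₂O ÷ 18.015 g/mol = 0.21271 mol
mass O = 1.577 − (1.0221 + 0.21441) = 0.34050 g → mol O = 0.34050 ÷ 15.999 = 0.021282 mol
Divide by the smallest (0.021282 mol): C 3.998, H 9.995, O 1.000
Empirical formula: C4H10O
Empirical-formula mass = 74.12 g/mol; 74 ÷ 74.12 ≈ 1, so the molecular formula is C4H10O.

C4H10O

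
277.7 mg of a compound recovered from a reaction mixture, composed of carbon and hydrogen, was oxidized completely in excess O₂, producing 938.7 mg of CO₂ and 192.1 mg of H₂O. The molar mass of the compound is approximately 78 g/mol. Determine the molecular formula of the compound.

mol C = 0.9387 g CO₂ ÷ 44.009 g/mol = 0.021330 mol
mol H = 2 × 0.1921 g H₂O ÷ 18.015 g/mol = 0.021327 mol
Divide by the smallest (0.021327 mol): C 1.000, H 1.000
Empirical formula: CH
Empirical-formula mass = 13.02 g/mol; 78 ÷ 13.02 ≈ 6, so the molecular formula is C6H6.

C6H6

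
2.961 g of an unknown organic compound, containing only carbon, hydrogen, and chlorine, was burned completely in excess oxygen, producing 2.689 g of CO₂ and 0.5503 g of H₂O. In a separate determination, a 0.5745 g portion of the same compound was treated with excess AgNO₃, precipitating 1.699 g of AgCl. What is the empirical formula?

mol C = 2.689 g CO₂ ÷ 44.009 g/mol = 0.061101 mol
mol H = 2 × 0.5503 g H₂O ÷ 18.015 g/mol = 0.061094 mol
From the AgCl data: mol Cl per gram of compound = (1.699 ÷ 143.318) ÷ 0.5745 = 0.020635 mol/g, so in the 2.961 g combustion sample mol Cl = 0.061100 mol
Divide by the smallest (0.061094 mol): C 1.000, H 1.000, Cl 1.000

CHCl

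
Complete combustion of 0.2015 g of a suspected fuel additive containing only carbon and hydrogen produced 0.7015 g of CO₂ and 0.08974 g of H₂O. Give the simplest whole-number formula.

C8H5

mol C = 0.7015 g CO₂ ÷ 44.009 g/mol = 0.015940 mol
mol H = 2 × 0.08974 g H₂O ÷ 18.015 g/mol = 0.0099628 mol
Divide by the smallest (0.0099628 mol): C 1.600, H 1.000
Multiplying each by 5 gives whole numbers: C 8.00, H 5.00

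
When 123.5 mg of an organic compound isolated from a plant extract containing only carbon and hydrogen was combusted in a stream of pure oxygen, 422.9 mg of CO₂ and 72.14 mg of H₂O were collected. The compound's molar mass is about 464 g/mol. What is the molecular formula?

C36H30

mol C = 0.4229 g CO₂ ÷ 44.009 g/mol = 0.0096094 mol
mol H = 2 × 0.07214 g H₂O ÷ 18.015 g/mol = 0.0080089 mol
Divide by the smallest (0.0080089 mol): C 1.200, H 1.000
Multiplying each by 5 gives whole numbers: C 6.00, H 5.00
Empirical formula: C6H5
Empirical-formula mass = 77.11 g/mol; 464 ÷ 77.11 ≈ 6, so the molecular formula is C36H30.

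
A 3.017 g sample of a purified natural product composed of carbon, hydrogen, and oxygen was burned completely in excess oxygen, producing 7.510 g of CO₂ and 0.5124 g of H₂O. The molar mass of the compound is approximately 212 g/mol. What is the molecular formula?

C12H4O4

mol C = 7.510 g CO₂ ÷ 44.009 g/mol = 0.17065 mol
mol H = 2 × 0.5124 g H₂O ÷ 18.015 g/mol = 0.056886 mol
mass O = 3.017 − (2.0496 + 0.057341) = 0.91002 g → mol O = 0.91002 ÷ 15.999 = 0.056880 mol
Divide by the smallest (0.056880 mol): C 3.000, H 1.000, O 1.000
Empirical formula: C3HO
Empirical-formula mass = 53.04 g/mol; 212 ÷ 53.04 ≈ 4, so the molecular formula is C12H4O4.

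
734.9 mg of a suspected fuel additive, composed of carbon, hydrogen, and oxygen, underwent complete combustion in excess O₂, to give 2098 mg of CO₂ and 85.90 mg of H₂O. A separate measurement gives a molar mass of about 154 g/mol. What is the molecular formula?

mol C = 2.098 g CO₂ ÷ 44.009 g/mol = 0.047672 mol
mol H = 2 × 0.08590 g H₂O ÷ 18.015 g/mol = 0.0095365 mol
mass O = 0.7349 − (0.57259 + 0.0096128) = 0.15270 g → mol O = 0.15270 ÷ 15.999 = 0.0095442 mol
Divide by the smallest (0.0095365 mol): C 4.999, H 1.000, O 1.001
Empirical formula: C5HO
Empirical-formula mass = 77.06 g/mol; 154 ÷ 77.06 ≈ 2, so the molecular formula is C10H2O2.

C10H2O2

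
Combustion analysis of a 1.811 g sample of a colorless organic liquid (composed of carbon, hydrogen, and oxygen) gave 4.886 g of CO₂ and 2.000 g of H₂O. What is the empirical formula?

C7H14O

mol C = 4.886 g CO₂ ÷ 44.009 g/mol = 0.11102 mol
mol H = 2 × 2.000 g H₂O ÷ 18.015 g/mol = 0.22204 mol
mass O = 1.811 − (1.3335 + 0.22381) = 0.25369 g → mol O = 0.25369 ÷ 15.999 = 0.015857 mol
Divide by the smallest (0.015857 mol): C 7.002, H 14.003, O 1.000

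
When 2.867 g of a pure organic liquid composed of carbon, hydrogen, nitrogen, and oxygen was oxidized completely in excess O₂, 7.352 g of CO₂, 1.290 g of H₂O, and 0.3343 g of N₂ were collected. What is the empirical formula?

C7H6NO

mol C = 7.352 g CO₂ ÷ 44.009 g/mol = 0.16706 mol
mol H = 2 × 1.290 g H₂O ÷ 18.015 g/mol = 0.14321 mol
mol N = 2 × 0.3343 g N₂ ÷ 28.014 g/mol = 0.023867 mol
mass O = 2.867 − (2.0065 + 0.14436 + 0.33430) = 0.38182 g → mol O = 0.38182 ÷ 15.999 = 0.023865 mol
Divide by the smallest (0.023865 mol): C 7.000, H 6.001, N 1.000, O 1.000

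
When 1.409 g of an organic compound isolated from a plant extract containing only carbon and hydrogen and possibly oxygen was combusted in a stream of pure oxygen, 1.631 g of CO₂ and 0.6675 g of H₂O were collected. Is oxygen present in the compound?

mol C = 1.631 g CO₂ ÷ 44.009 g/mol = 0.037061 mol
mol H = 2 × 0.6675 g H₂O ÷ 18.015 g/mol = 0.074105 mol
C and H account for only 0.51983 g of the 1.409 g sample; the remaining 0.88917 g must be oxygen.

yes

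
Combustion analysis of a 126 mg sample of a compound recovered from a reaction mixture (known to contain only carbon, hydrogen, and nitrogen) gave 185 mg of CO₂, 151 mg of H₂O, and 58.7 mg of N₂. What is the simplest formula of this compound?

mol C = 0.185 g CO₂ ÷ 44.009 g/mol = 0.004204 mol
mol H = 2 × 0.151 g H₂O ÷ 18.015 g/mol = 0.01676 mol
mol N = 2 × 0.0587 g N₂ ÷ 28.014 g/mol = 0.004191 mol
Divide by the smallest (0.004191 mol): C 1.003, H 4.000, N 1.000

CH4N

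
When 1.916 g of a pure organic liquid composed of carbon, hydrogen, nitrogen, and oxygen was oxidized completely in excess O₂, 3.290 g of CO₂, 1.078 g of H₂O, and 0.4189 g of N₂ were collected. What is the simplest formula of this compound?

mol C = 3.290 g CO₂ ÷ 44.009 g/mol = 0.074757 mol
mol H = 2 × 1.078 g H₂O ÷ 18.015 g/mol = 0.11968 mol
mol N = 2 × 0.4189 g N₂ ÷ 28.014 g/mol = 0.029906 mol
mass O = 1.916 − (0.89791 + 0.12064 + 0.41890) = 0.47855 g → mol O = 0.47855 ÷ 15.999 = 0.029911 mol
Divide by the smallest (0.029906 mol): C 2.500, H 4.002, N 1.000, O 1.000
Multiplying each by 2 gives whole numbers: C 5.00, H 8.00, N 2.00, O 2.00

C5H8N2O2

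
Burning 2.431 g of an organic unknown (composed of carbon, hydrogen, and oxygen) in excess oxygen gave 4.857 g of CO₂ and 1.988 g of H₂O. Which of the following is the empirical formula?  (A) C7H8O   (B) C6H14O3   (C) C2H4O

mol C = 4.857 g CO₂ ÷ 44.009 g/mol = 0.11036 mol
mol H = 2 × 1.988 g H₂O ÷ 18.015 g/mol = 0.22070 mol
mass O = 2.431 − (1.3256 + 0.22247) = 0.88295 g → mol O = 0.88295 ÷ 15.999 = 0.055188 mol
Divide by the smallest (0.055188 mol): C 2.000, H 3.999, O 1.000

(C) C2H4O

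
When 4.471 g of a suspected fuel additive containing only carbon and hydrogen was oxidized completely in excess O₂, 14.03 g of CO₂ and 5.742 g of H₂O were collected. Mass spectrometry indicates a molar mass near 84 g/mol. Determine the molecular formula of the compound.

C6H12

mol C = 14.03 g CO₂ ÷ 44.009 g/mol = 0.31880 mol
mol H = 2 × 5.742 g H₂O ÷ 18.015 g/mol = 0.63747 mol
Divide by the smallest (0.31880 mol): C 1.000, H 2.000
Empirical formula: CH2
Empirical-formula mass = 14.03 g/mol; 84 ÷ 14.03 ≈ 6, so the molecular formula is C6H12.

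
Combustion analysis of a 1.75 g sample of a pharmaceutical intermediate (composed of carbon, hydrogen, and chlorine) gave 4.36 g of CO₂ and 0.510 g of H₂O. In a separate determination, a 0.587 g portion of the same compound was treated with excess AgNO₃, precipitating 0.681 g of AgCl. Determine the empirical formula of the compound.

C7H4Cl

mol C = 4.36 g CO₂ ÷ 44.009 g/mol = 0.09907 mol
mol H = 2 × 0.510 g H₂O ÷ 18.015 g/mol = 0.05662 mol
From the AgCl data: mol Cl per gram of compound = (0.681 ÷ 143.318) ÷ 0.587 = 0.008095 mol/g, so in the 1.75 g combustion sample mol Cl = 0.01417 mol
Divide by the smallest (0.01417 mol): C 6.994, H 3.997, Cl 1.000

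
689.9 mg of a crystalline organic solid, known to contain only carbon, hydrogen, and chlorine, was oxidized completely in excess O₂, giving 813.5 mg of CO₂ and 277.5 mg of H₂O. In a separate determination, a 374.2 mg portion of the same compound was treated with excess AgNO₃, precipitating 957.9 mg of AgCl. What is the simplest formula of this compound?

C3H5Cl2

mol C = 0.8135 g CO₂ ÷ 44.009 g/mol = 0.018485 mol
mol H = 2 × 0.2775 g H₂O ÷ 18.015 g/mol = 0.030808 mol
From the AgCl data: mol Cl per gram of compound = (0.9579 ÷ 143.318) ÷ 0.3742 = 0.017861 mol/g, so in the 0.6899 g combustion sample mol Cl = 0.012323 mol
Divide by the smallest (0.012323 mol): C 1.500, H 2.500, Cl 1.000
Multiplying each by 2 gives whole numbers: C 3.00, H 5.00, Cl 2.00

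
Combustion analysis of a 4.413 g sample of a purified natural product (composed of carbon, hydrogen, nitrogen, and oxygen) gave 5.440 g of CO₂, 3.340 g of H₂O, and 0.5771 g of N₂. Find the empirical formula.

C3H9NO3

mol C = 5.440 g CO₂ ÷ 44.009 g/mol = 0.12361 mol
mol H = 2 × 3.340 g H₂O ÷ 18.015 g/mol = 0.37080 mol
mol N = 2 × 0.5771 g N₂ ÷ 28.014 g/mol = 0.041201 mol
mass O = 4.413 − (1.4847 + 0.37377 + 0.57710) = 1.9774 g → mol O = 1.9774 ÷ 15.999 = 0.12360 mol
Divide by the smallest (0.041201 mol): C 3.000, H 9.000, N 1.000, O 3.000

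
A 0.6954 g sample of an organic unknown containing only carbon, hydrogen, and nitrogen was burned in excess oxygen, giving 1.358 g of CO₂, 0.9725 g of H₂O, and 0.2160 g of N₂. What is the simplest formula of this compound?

C2H7N

mol C = 1.358 g CO₂ ÷ 44.009 g/mol = 0.030857 mol
mol H = 2 × 0.9725 g H₂O ÷ 18.015 g/mol = 0.10797 mol
mol N = 2 × 0.2160 g N₂ ÷ 28.014 g/mol = 0.015421 mol
Divide by the smallest (0.015421 mol): C 2.001, H 7.001, N 1.000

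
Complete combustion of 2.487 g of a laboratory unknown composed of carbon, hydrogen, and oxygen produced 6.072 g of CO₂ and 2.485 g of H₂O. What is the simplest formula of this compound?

mol C = 6.072 g CO₂ ÷ 44.009 g/mol = 0.13797 mol
mol H = 2 × 2.485 g H₂O ÷ 18.015 g/mol = 0.27588 mol
mass O = 2.487 − (1.6572 + 0.27809) = 0.55173 g → mol O = 0.55173 ÷ 15.999 = 0.034485 mol
Divide by the smallest (0.034485 mol): C 4.001, H 8.000, O 1.000

C4H8O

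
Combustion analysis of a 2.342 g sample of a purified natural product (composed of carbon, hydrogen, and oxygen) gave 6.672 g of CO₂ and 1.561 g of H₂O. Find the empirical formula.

C7H8O

mol C = 6.672 g CO₂ ÷ 44.009 g/mol = 0.15161 mol
mol H = 2 × 1.561 g H₂O ÷ 18.015 g/mol = 0.17330 mol
mass O = 2.342 − (1.8209 + 0.17469) = 0.34638 g → mol O = 0.34638 ÷ 15.999 = 0.021650 mol
Divide by the smallest (0.021650 mol): C 7.002, H 8.005, O 1.000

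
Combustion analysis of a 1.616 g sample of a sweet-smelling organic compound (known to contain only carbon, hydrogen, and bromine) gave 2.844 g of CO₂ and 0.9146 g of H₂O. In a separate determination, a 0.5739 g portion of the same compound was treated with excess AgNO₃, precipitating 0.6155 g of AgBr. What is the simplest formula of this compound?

mol C = 2.844 g CO₂ ÷ 44.009 g/mol = 0.064623 mol
mol H = 2 × 0.9146 g H₂O ÷ 18.015 g/mol = 0.10154 mol
From the AgBr data: mol Br per gram of compound = (0.6155 ÷ 187.772) ÷ 0.5739 = 0.0057116 mol/g, so in the 1.616 g combustion sample mol Br = 0.0092300 mol
Divide by the smallest (0.0092300 mol): C 7.001, H 11.001, Br 1.000

C7H11Br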